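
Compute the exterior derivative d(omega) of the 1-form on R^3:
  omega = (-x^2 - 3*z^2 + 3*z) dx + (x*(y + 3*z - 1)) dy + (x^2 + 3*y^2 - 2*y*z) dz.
d(omega) = (y + 3*z - 1) dx ∧ dy + (2*x + 6*z - 3) dx ∧ dz + (-3*x + 6*y - 2*z) dy ∧ dz

For a 1-form omega = sum_i f_i dx_i, the exterior derivative is
  d(omega) = sum_{i < j} (∂f_j/∂x_i - ∂f_i/∂x_j) dx_i ∧ dx_j.
  coefficient of dx ∧ dy: ∂f_2/∂x - ∂f_1/∂y = ∂(x*(y + 3*z - 1))/∂x - ∂(-x^2 - 3*z^2 + 3*z)/∂y = y + 3*z - 1
  coefficient of dx ∧ dz: ∂f_3/∂x - ∂f_1/∂z = ∂(x^2 + 3*y^2 - 2*y*z)/∂x - ∂(-x^2 - 3*z^2 + 3*z)/∂z = 2*x + 6*z - 3
  coefficient of dy ∧ dz: ∂f_3/∂y - ∂f_2/∂z = ∂(x^2 + 3*y^2 - 2*y*z)/∂y - ∂(x*(y + 3*z - 1))/∂z = -3*x + 6*y - 2*z
Assembling: d(omega) = (y + 3*z - 1) dx ∧ dy + (2*x + 6*z - 3) dx ∧ dz + (-3*x + 6*y - 2*z) dy ∧ dz.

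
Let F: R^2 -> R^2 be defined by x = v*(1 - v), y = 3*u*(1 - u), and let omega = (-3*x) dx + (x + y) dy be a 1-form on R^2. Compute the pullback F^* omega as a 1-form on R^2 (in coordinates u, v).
F^* omega = (18*u^3 - 27*u^2 + 6*u*v^2 - 6*u*v + 9*u - 3*v^2 + 3*v) du + (3*v*(-2*v^2 + 3*v - 1)) dv

Using F^*(f dg) = (f ∘ F) d(g ∘ F), substitute each coordinate x_i by F_i(u, v) in f_i, and replace dx_i by d F_i = (∂F_i/∂u) du + (∂F_i/∂v) dv.
  For the x component: f_1(F) = 3*v*(v - 1); d F_1 = (0) du + (1 - 2*v) dv
  For the y component: f_2(F) = -3*u^2 + 3*u - v^2 + v; d F_2 = (3 - 6*u) du + (0) dv
Combining and collecting du, dv coefficients:
  coeff of du: 18*u^3 - 27*u^2 + 6*u*v^2 - 6*u*v + 9*u - 3*v^2 + 3*v
  coeff of dv: 3*v*(-2*v^2 + 3*v - 1)
F^* omega = (18*u^3 - 27*u^2 + 6*u*v^2 - 6*u*v + 9*u - 3*v^2 + 3*v) du + (3*v*(-2*v^2 + 3*v - 1)) dv.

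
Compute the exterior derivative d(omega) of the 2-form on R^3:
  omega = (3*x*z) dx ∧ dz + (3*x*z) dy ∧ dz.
d(omega) = (3*z) dx ∧ dy ∧ dz

For a 2-form omega = sum_{i<j} g_{ij} dx_i ∧ dx_j, the exterior derivative is
  d(omega) = sum_{i<j} d(g_{ij}) ∧ dx_i ∧ dx_j = sum_{i<j, k} (∂g_{ij}/∂x_k) dx_k ∧ dx_i ∧ dx_j.
Expand each term, using dx_k ∧ dx_i ∧ dx_j = sgn(permutation) dx_{(a)} ∧ dx_{(b)} ∧ dx_{(c)} with (a < b < c) sorted:
  d(3*x*z) includes (∂/∂x)(3*x*z) dx = (3*z) dx, which multiplied by dy ∧ dz gives (3*z) dx ∧ dy ∧ dz
Collecting like 3-forms: d(omega) = (3*z) dx ∧ dy ∧ dz.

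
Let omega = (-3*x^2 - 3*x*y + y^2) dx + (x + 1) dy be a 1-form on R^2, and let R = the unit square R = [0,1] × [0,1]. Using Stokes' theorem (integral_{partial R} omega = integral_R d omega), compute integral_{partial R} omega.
integral_(partial R) omega = 3/2

Stokes: integral_partial_R omega = integral_R d omega with d omega = (∂Q/∂x - ∂P/∂y) dx ∧ dy.
  ∂Q/∂x = 1
  ∂P/∂y = -3*x + 2*y
  integrand = ∂Q/∂x - ∂P/∂y = 3*x - 2*y + 1.
Integrating over R: integral_0^1 integral_0^1 (3*x - 2*y + 1) dx dy = 3/2.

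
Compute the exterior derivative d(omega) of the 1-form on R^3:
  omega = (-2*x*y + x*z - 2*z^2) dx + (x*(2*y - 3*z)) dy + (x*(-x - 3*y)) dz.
d(omega) = (2*x + 2*y - 3*z) dx ∧ dy + (-3*x - 3*y + 4*z) dx ∧ dz

For a 1-form omega = sum_i f_i dx_i, the exterior derivative is
  d(omega) = sum_{i < j} (∂f_j/∂x_i - ∂f_i/∂x_j) dx_i ∧ dx_j.
  coefficient of dx ∧ dy: ∂f_2/∂x - ∂f_1/∂y = ∂(x*(2*y - 3*z))/∂x - ∂(-2*x*y + x*z - 2*z^2)/∂y = 2*x + 2*y - 3*z
  coefficient of dx ∧ dz: ∂f_3/∂x - ∂f_1/∂z = ∂(x*(-x - 3*y))/∂x - ∂(-2*x*y + x*z - 2*z^2)/∂z = -3*x - 3*y + 4*z
Assembling: d(omega) = (2*x + 2*y - 3*z) dx ∧ dy + (-3*x - 3*y + 4*z) dx ∧ dz.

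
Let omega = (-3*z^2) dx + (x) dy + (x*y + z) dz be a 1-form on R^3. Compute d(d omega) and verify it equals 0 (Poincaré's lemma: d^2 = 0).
d(d omega) = 0

Step 1: d omega = sum_{i<j} (∂f_j/∂x_i - ∂f_i/∂x_j) dx_i ∧ dx_j:
  coeff of dx ∧ dy: 1
  coeff of dx ∧ dz: y + 6*z
  coeff of dy ∧ dz: x
Step 2: Apply d again to each 2-form coefficient. The only possible 3-form in R^3 is dx ∧ dy ∧ dz, with coefficient
  ∂(coeff of dy∧dz)/∂x - ∂(coeff of dx∧dz)/∂y + ∂(coeff of dx∧dy)/∂z
  = ∂/∂x (x) - ∂/∂y (y + 6*z) + ∂/∂z (1).
Each of these terms simplifies to sums of mixed partials that cancel in pairs. The result is 0 (by equality of mixed partials for smooth functions — Schwarz / Clairaut).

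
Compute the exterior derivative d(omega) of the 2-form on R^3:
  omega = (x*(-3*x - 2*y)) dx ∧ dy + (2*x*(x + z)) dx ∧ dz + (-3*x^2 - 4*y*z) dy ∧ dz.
d(omega) = (-6*x) dx ∧ dy ∧ dz

For a 2-form omega = sum_{i<j} g_{ij} dx_i ∧ dx_j, the exterior derivative is
  d(omega) = sum_{i<j} d(g_{ij}) ∧ dx_i ∧ dx_j = sum_{i<j, k} (∂g_{ij}/∂x_k) dx_k ∧ dx_i ∧ dx_j.
Expand each term, using dx_k ∧ dx_i ∧ dx_j = sgn(permutation) dx_{(a)} ∧ dx_{(b)} ∧ dx_{(c)} with (a < b < c) sorted:
  d(-3*x^2 - 4*y*z) includes (∂/∂x)(-3*x^2 - 4*y*z) dx = (-6*x) dx, which multiplied by dy ∧ dz gives (-6*x) dx ∧ dy ∧ dz
Collecting like 3-forms: d(omega) = (-6*x) dx ∧ dy ∧ dz.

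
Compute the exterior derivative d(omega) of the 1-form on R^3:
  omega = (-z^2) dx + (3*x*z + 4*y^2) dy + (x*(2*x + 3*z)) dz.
d(omega) = (3*z) dx ∧ dy + (4*x + 5*z) dx ∧ dz + (-3*x) dy ∧ dz

For a 1-form omega = sum_i f_i dx_i, the exterior derivative is
  d(omega) = sum_{i < j} (∂f_j/∂x_i - ∂f_i/∂x_j) dx_i ∧ dx_j.
  coefficient of dx ∧ dy: ∂f_2/∂x - ∂f_1/∂y = ∂(3*x*z + 4*y^2)/∂x - ∂(-z^2)/∂y = 3*z
  coefficient of dx ∧ dz: ∂f_3/∂x - ∂f_1/∂z = ∂(x*(2*x + 3*z))/∂x - ∂(-z^2)/∂z = 4*x + 5*z
  coefficient of dy ∧ dz: ∂f_3/∂y - ∂f_2/∂z = ∂(x*(2*x + 3*z))/∂y - ∂(3*x*z + 4*y^2)/∂z = -3*x
Assembling: d(omega) = (3*z) dx ∧ dy + (4*x + 5*z) dx ∧ dz + (-3*x) dy ∧ dz.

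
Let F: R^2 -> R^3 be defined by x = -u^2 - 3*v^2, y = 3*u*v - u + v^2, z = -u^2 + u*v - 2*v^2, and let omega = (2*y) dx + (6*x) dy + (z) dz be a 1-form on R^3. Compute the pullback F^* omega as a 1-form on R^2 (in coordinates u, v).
F^* omega = (2*u^3 - 33*u^2*v + 10*u^2 + u*v^2 - 56*v^3 + 18*v^2) du + (-19*u^3 - 7*u^2*v - 96*u*v^2 + 12*u*v - 40*v^3) dv

Using F^*(f dg) = (f ∘ F) d(g ∘ F), substitute each coordinate x_i by F_i(u, v) in f_i, and replace dx_i by d F_i = (∂F_i/∂u) du + (∂F_i/∂v) dv.
  For the x component: f_1(F) = 6*u*v - 2*u + 2*v^2; d F_1 = (-2*u) du + (-6*v) dv
  For the y component: f_2(F) = -6*u^2 - 18*v^2; d F_2 = (3*v - 1) du + (3*u + 2*v) dv
  For the z component: f_3(F) = -u^2 + u*v - 2*v^2; d F_3 = (-2*u + v) du + (u - 4*v) dv
Combining and collecting du, dv coefficients:
  coeff of du: 2*u^3 - 33*u^2*v + 10*u^2 + u*v^2 - 56*v^3 + 18*v^2
  coeff of dv: -19*u^3 - 7*u^2*v - 96*u*v^2 + 12*u*v - 40*v^3
F^* omega = (2*u^3 - 33*u^2*v + 10*u^2 + u*v^2 - 56*v^3 + 18*v^2) du + (-19*u^3 - 7*u^2*v - 96*u*v^2 + 12*u*v - 40*v^3) dv.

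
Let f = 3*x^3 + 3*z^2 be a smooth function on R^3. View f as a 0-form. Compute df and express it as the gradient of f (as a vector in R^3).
df = (9*x^2) dx + (0) dy + (6*z) dz; grad f = (9*x^2, 0, 6*z)

For a 0-form f, d f = (∂f/∂x) dx + (∂f/∂y) dy + (∂f/∂z) dz. The components of the vector representation are exactly the entries of grad f in Cartesian coordinates:
  ∂f/∂x = 9*x^2
  ∂f/∂y = 0
  ∂f/∂z = 6*z.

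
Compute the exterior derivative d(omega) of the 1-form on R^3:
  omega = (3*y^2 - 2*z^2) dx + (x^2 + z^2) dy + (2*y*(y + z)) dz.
d(omega) = (2*x - 6*y) dx ∧ dy + (4*z) dx ∧ dz + (4*y) dy ∧ dz

For a 1-form omega = sum_i f_i dx_i, the exterior derivative is
  d(omega) = sum_{i < j} (∂f_j/∂x_i - ∂f_i/∂x_j) dx_i ∧ dx_j.
  coefficient of dx ∧ dy: ∂f_2/∂x - ∂f_1/∂y = ∂(x^2 + z^2)/∂x - ∂(3*y^2 - 2*z^2)/∂y = 2*x - 6*y
  coefficient of dx ∧ dz: ∂f_3/∂x - ∂f_1/∂z = ∂(2*y*(y + z))/∂x - ∂(3*y^2 - 2*z^2)/∂z = 4*z
  coefficient of dy ∧ dz: ∂f_3/∂y - ∂f_2/∂z = ∂(2*y*(y + z))/∂y - ∂(x^2 + z^2)/∂z = 4*y
Assembling: d(omega) = (2*x - 6*y) dx ∧ dy + (4*z) dx ∧ dz + (4*y) dy ∧ dz.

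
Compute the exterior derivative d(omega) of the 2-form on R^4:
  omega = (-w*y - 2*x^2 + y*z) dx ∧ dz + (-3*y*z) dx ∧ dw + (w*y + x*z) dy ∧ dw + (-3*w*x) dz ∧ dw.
d(omega) = (w - z) dx ∧ dy ∧ dz + (-3*w + 2*y) dx ∧ dz ∧ dw + (4*z) dx ∧ dy ∧ dw + (-x) dy ∧ dz ∧ dw

For a 2-form omega = sum_{i<j} g_{ij} dx_i ∧ dx_j, the exterior derivative is
  d(omega) = sum_{i<j} d(g_{ij}) ∧ dx_i ∧ dx_j = sum_{i<j, k} (∂g_{ij}/∂x_k) dx_k ∧ dx_i ∧ dx_j.
Expand each term, using dx_k ∧ dx_i ∧ dx_j = sgn(permutation) dx_{(a)} ∧ dx_{(b)} ∧ dx_{(c)} with (a < b < c) sorted:
  d(-w*y - 2*x^2 + y*z) includes (∂/∂y)(-w*y - 2*x^2 + y*z) dy = (-w + z) dy, which multiplied by dx ∧ dz gives (w - z) dx ∧ dy ∧ dz
  d(-w*y - 2*x^2 + y*z) includes (∂/∂w)(-w*y - 2*x^2 + y*z) dw = (-y) dw, which multiplied by dx ∧ dz gives (-y) dx ∧ dz ∧ dw
  d(-3*y*z) includes (∂/∂y)(-3*y*z) dy = (-3*z) dy, which multiplied by dx ∧ dw gives (3*z) dx ∧ dy ∧ dw
  d(-3*y*z) includes (∂/∂z)(-3*y*z) dz = (-3*y) dz, which multiplied by dx ∧ dw gives (3*y) dx ∧ dz ∧ dw
  d(w*y + x*z) includes (∂/∂x)(w*y + x*z) dx = (z) dx, which multiplied by dy ∧ dw gives (z) dx ∧ dy ∧ dw
  d(w*y + x*z) includes (∂/∂z)(w*y + x*z) dz = (x) dz, which multiplied by dy ∧ dw gives (-x) dy ∧ dz ∧ dw
  d(-3*w*x) includes (∂/∂x)(-3*w*x) dx = (-3*w) dx, which multiplied by dz ∧ dw gives (-3*w) dx ∧ dz ∧ dw
Collecting like 3-forms: d(omega) = (w - z) dx ∧ dy ∧ dz + (-3*w + 2*y) dx ∧ dz ∧ dw + (4*z) dx ∧ dy ∧ dw + (-x) dy ∧ dz ∧ dw.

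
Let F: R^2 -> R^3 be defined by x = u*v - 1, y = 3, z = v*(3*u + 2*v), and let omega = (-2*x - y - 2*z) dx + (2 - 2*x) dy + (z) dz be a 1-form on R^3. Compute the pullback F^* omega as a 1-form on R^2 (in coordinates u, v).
F^* omega = (v*(u*v + 2*v^2 - 1)) du + (u^2*v + 14*u*v^2 - u + 8*v^3) dv

Using F^*(f dg) = (f ∘ F) d(g ∘ F), substitute each coordinate x_i by F_i(u, v) in f_i, and replace dx_i by d F_i = (∂F_i/∂u) du + (∂F_i/∂v) dv.
  For the x component: f_1(F) = -8*u*v - 4*v^2 - 1; d F_1 = (v) du + (u) dv
  For the y component: f_2(F) = -2*u*v + 4; d F_2 = (0) du + (0) dv
  For the z component: f_3(F) = v*(3*u + 2*v); d F_3 = (3*v) du + (3*u + 4*v) dv
Combining and collecting du, dv coefficients:
  coeff of du: v*(u*v + 2*v^2 - 1)
  coeff of dv: u^2*v + 14*u*v^2 - u + 8*v^3
F^* omega = (v*(u*v + 2*v^2 - 1)) du + (u^2*v + 14*u*v^2 - u + 8*v^3) dv.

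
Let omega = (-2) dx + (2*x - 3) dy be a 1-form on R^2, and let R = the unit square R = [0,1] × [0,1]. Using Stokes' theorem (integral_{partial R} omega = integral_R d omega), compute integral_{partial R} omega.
integral_(partial R) omega = 2

Stokes: integral_partial_R omega = integral_R d omega with d omega = (∂Q/∂x - ∂P/∂y) dx ∧ dy.
  ∂Q/∂x = 2
  ∂P/∂y = 0
  integrand = ∂Q/∂x - ∂P/∂y = 2.
Integrating over R: integral_0^1 integral_0^1 (2) dx dy = 2.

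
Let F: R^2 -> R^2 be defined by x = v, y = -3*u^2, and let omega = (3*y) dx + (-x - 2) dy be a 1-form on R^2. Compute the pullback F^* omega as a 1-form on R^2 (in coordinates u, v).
F^* omega = (6*u*(v + 2)) du + (-9*u^2) dv

Using F^*(f dg) = (f ∘ F) d(g ∘ F), substitute each coordinate x_i by F_i(u, v) in f_i, and replace dx_i by d F_i = (∂F_i/∂u) du + (∂F_i/∂v) dv.
  For the x component: f_1(F) = -9*u^2; d F_1 = (0) du + (1) dv
  For the y component: f_2(F) = -v - 2; d F_2 = (-6*u) du + (0) dv
Combining and collecting du, dv coefficients:
  coeff of du: 6*u*(v + 2)
  coeff of dv: -9*u^2
F^* omega = (6*u*(v + 2)) du + (-9*u^2) dv.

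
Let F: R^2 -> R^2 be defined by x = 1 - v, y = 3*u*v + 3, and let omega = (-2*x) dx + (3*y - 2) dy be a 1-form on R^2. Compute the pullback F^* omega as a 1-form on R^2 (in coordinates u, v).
F^* omega = (3*v*(9*u*v + 7)) du + (27*u^2*v + 21*u - 2*v + 2) dv

Using F^*(f dg) = (f ∘ F) d(g ∘ F), substitute each coordinate x_i by F_i(u, v) in f_i, and replace dx_i by d F_i = (∂F_i/∂u) du + (∂F_i/∂v) dv.
  For the x component: f_1(F) = 2*v - 2; d F_1 = (0) du + (-1) dv
  For the y component: f_2(F) = 9*u*v + 7; d F_2 = (3*v) du + (3*u) dv
Combining and collecting du, dv coefficients:
  coeff of du: 3*v*(9*u*v + 7)
  coeff of dv: 27*u^2*v + 21*u - 2*v + 2
F^* omega = (3*v*(9*u*v + 7)) du + (27*u^2*v + 21*u - 2*v + 2) dv.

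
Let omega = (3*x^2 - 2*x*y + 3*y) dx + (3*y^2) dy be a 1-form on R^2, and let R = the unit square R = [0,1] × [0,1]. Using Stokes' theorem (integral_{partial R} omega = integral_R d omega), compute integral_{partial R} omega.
integral_(partial R) omega = -2

Stokes: integral_partial_R omega = integral_R d omega with d omega = (∂Q/∂x - ∂P/∂y) dx ∧ dy.
  ∂Q/∂x = 0
  ∂P/∂y = 3 - 2*x
  integrand = ∂Q/∂x - ∂P/∂y = 2*x - 3.
Integrating over R: integral_0^1 integral_0^1 (2*x - 3) dx dy = -2.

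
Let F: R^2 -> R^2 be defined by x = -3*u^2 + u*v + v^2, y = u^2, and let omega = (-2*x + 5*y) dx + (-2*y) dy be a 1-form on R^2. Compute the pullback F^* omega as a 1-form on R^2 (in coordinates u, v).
F^* omega = (-70*u^3 + 23*u^2*v + 10*u*v^2 - 2*v^3) du + (11*u^3 + 20*u^2*v - 6*u*v^2 - 4*v^3) dv

Using F^*(f dg) = (f ∘ F) d(g ∘ F), substitute each coordinate x_i by F_i(u, v) in f_i, and replace dx_i by d F_i = (∂F_i/∂u) du + (∂F_i/∂v) dv.
  For the x component: f_1(F) = 11*u^2 - 2*u*v - 2*v^2; d F_1 = (-6*u + v) du + (u + 2*v) dv
  For the y component: f_2(F) = -2*u^2; d F_2 = (2*u) du + (0) dv
Combining and collecting du, dv coefficients:
  coeff of du: -70*u^3 + 23*u^2*v + 10*u*v^2 - 2*v^3
  coeff of dv: 11*u^3 + 20*u^2*v - 6*u*v^2 - 4*v^3
F^* omega = (-70*u^3 + 23*u^2*v + 10*u*v^2 - 2*v^3) du + (11*u^3 + 20*u^2*v - 6*u*v^2 - 4*v^3) dv.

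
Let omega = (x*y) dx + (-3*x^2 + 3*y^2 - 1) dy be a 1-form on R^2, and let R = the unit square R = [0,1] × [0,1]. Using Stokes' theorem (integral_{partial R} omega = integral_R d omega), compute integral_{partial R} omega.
integral_(partial R) omega = -7/2

Stokes: integral_partial_R omega = integral_R d omega with d omega = (∂Q/∂x - ∂P/∂y) dx ∧ dy.
  ∂Q/∂x = -6*x
  ∂P/∂y = x
  integrand = ∂Q/∂x - ∂P/∂y = -7*x.
Integrating over R: integral_0^1 integral_0^1 (-7*x) dx dy = -7/2.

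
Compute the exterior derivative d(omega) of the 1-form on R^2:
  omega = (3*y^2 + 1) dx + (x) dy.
d(omega) = (1 - 6*y) dx ∧ dy

For a 1-form omega = sum_i f_i dx_i, the exterior derivative is
  d(omega) = sum_{i < j} (∂f_j/∂x_i - ∂f_i/∂x_j) dx_i ∧ dx_j.
  coefficient of dx ∧ dy: ∂f_2/∂x - ∂f_1/∂y = ∂(x)/∂x - ∂(3*y^2 + 1)/∂y = 1 - 6*y
Assembling: d(omega) = (1 - 6*y) dx ∧ dy.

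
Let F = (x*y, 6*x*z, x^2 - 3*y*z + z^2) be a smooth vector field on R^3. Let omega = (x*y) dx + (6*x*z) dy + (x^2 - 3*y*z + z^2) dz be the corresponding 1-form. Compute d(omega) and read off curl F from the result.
d(omega) = (-6*x - 3*z) dy ∧ dz + (-2*x) dz ∧ dx + (-x + 6*z) dx ∧ dy; curl F = (-6*x - 3*z, -2*x, -x + 6*z)

d omega = sum_{i<j} (∂f_j/∂x_i - ∂f_i/∂x_j) dx_i ∧ dx_j. Under the identification (dy ∧ dz, dz ∧ dx, dx ∧ dy) ↔ (e_x, e_y, e_z), the coefficients are exactly the components of curl F. Compute:
  ∂R/∂y - ∂Q/∂z = (-3*z) - (6*x) = -6*x - 3*z
  ∂P/∂z - ∂R/∂x = (0) - (2*x) = -2*x
  ∂Q/∂x - ∂P/∂y = (6*z) - (x) = -x + 6*z.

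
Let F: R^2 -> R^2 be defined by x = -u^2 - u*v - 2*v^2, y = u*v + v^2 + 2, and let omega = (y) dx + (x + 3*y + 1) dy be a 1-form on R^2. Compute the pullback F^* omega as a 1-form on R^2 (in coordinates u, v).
F^* omega = (-3*u^2*v - u*v^2 - 4*u + 5*v) du + (-u^3 - u^2*v + 5*u - 2*v^3 + 6*v) dv

Using F^*(f dg) = (f ∘ F) d(g ∘ F), substitute each coordinate x_i by F_i(u, v) in f_i, and replace dx_i by d F_i = (∂F_i/∂u) du + (∂F_i/∂v) dv.
  For the x component: f_1(F) = u*v + v^2 + 2; d F_1 = (-2*u - v) du + (-u - 4*v) dv
  For the y component: f_2(F) = -u^2 + 2*u*v + v^2 + 7; d F_2 = (v) du + (u + 2*v) dv
Combining and collecting du, dv coefficients:
  coeff of du: -3*u^2*v - u*v^2 - 4*u + 5*v
  coeff of dv: -u^3 - u^2*v + 5*u - 2*v^3 + 6*v
F^* omega = (-3*u^2*v - u*v^2 - 4*u + 5*v) du + (-u^3 - u^2*v + 5*u - 2*v^3 + 6*v) dv.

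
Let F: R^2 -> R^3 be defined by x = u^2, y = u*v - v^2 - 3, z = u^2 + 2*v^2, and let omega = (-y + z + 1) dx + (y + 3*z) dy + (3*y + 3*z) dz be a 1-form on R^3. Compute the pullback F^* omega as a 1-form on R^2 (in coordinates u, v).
F^* omega = (8*u^3 + 7*u^2*v + 13*u*v^2 - 10*u + 5*v^3 - 3*v) du + (3*u^3 + 7*u^2*v + 15*u*v^2 - 3*u + 2*v^3 - 30*v) dv

Using F^*(f dg) = (f ∘ F) d(g ∘ F), substitute each coordinate x_i by F_i(u, v) in f_i, and replace dx_i by d F_i = (∂F_i/∂u) du + (∂F_i/∂v) dv.
  For the x component: f_1(F) = u^2 - u*v + 3*v^2 + 4; d F_1 = (2*u) du + (0) dv
  For the y component: f_2(F) = 3*u^2 + u*v + 5*v^2 - 3; d F_2 = (v) du + (u - 2*v) dv
  For the z component: f_3(F) = 3*u^2 + 3*u*v + 3*v^2 - 9; d F_3 = (2*u) du + (4*v) dv
Combining and collecting du, dv coefficients:
  coeff of du: 8*u^3 + 7*u^2*v + 13*u*v^2 - 10*u + 5*v^3 - 3*v
  coeff of dv: 3*u^3 + 7*u^2*v + 15*u*v^2 - 3*u + 2*v^3 - 30*v
F^* omega = (8*u^3 + 7*u^2*v + 13*u*v^2 - 10*u + 5*v^3 - 3*v) du + (3*u^3 + 7*u^2*v + 15*u*v^2 - 3*u + 2*v^3 - 30*v) dv.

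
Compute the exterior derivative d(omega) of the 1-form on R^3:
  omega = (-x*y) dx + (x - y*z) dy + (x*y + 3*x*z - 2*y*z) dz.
d(omega) = (x + 1) dx ∧ dy + (y + 3*z) dx ∧ dz + (x + y - 2*z) dy ∧ dz

For a 1-form omega = sum_i f_i dx_i, the exterior derivative is
  d(omega) = sum_{i < j} (∂f_j/∂x_i - ∂f_i/∂x_j) dx_i ∧ dx_j.
  coefficient of dx ∧ dy: ∂f_2/∂x - ∂f_1/∂y = ∂(x - y*z)/∂x - ∂(-x*y)/∂y = x + 1
  coefficient of dx ∧ dz: ∂f_3/∂x - ∂f_1/∂z = ∂(x*y + 3*x*z - 2*y*z)/∂x - ∂(-x*y)/∂z = y + 3*z
  coefficient of dy ∧ dz: ∂f_3/∂y - ∂f_2/∂z = ∂(x*y + 3*x*z - 2*y*z)/∂y - ∂(x - y*z)/∂z = x + y - 2*z
Assembling: d(omega) = (x + 1) dx ∧ dy + (y + 3*z) dx ∧ dz + (x + y - 2*z) dy ∧ dz.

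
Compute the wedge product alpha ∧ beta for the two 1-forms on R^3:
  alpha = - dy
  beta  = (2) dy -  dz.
alpha ∧ beta = (1) dy ∧ dz

Distribute the wedge, using dx_i ∧ dx_j = -dx_j ∧ dx_i and dx_i ∧ dx_i = 0. For each pair (i, j) with i < j, the coefficient of dx_i ∧ dx_j in alpha ∧ beta is (alpha_i * beta_j - alpha_j * beta_i). Collecting: alpha ∧ beta = (1) dy ∧ dz.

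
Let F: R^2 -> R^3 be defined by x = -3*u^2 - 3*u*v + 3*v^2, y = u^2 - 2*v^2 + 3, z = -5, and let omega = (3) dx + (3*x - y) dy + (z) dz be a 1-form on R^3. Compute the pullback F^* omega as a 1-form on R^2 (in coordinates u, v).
F^* omega = (-20*u^3 - 18*u^2*v + 22*u*v^2 - 24*u - 9*v) du + (40*u^2*v + 36*u*v^2 - 9*u - 44*v^3 + 30*v) dv

Using F^*(f dg) = (f ∘ F) d(g ∘ F), substitute each coordinate x_i by F_i(u, v) in f_i, and replace dx_i by d F_i = (∂F_i/∂u) du + (∂F_i/∂v) dv.
  For the x component: f_1(F) = 3; d F_1 = (-6*u - 3*v) du + (-3*u + 6*v) dv
  For the y component: f_2(F) = -10*u^2 - 9*u*v + 11*v^2 - 3; d F_2 = (2*u) du + (-4*v) dv
  For the z component: f_3(F) = -5; d F_3 = (0) du + (0) dv
Combining and collecting du, dv coefficients:
  coeff of du: -20*u^3 - 18*u^2*v + 22*u*v^2 - 24*u - 9*v
  coeff of dv: 40*u^2*v + 36*u*v^2 - 9*u - 44*v^3 + 30*v
F^* omega = (-20*u^3 - 18*u^2*v + 22*u*v^2 - 24*u - 9*v) du + (40*u^2*v + 36*u*v^2 - 9*u - 44*v^3 + 30*v) dv.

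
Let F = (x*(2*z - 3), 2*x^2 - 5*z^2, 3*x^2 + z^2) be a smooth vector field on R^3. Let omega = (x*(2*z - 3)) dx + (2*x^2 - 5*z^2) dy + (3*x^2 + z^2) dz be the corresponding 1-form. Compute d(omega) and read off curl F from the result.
d(omega) = (10*z) dy ∧ dz + (-4*x) dz ∧ dx + (4*x) dx ∧ dy; curl F = (10*z, -4*x, 4*x)

d omega = sum_{i<j} (∂f_j/∂x_i - ∂f_i/∂x_j) dx_i ∧ dx_j. Under the identification (dy ∧ dz, dz ∧ dx, dx ∧ dy) ↔ (e_x, e_y, e_z), the coefficients are exactly the components of curl F. Compute:
  ∂R/∂y - ∂Q/∂z = (0) - (-10*z) = 10*z
  ∂P/∂z - ∂R/∂x = (2*x) - (6*x) = -4*x
  ∂Q/∂x - ∂P/∂y = (4*x) - (0) = 4*x.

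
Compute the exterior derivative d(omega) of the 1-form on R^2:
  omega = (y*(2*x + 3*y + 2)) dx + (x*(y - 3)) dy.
d(omega) = (-2*x - 5*y - 5) dx ∧ dy

For a 1-form omega = sum_i f_i dx_i, the exterior derivative is
  d(omega) = sum_{i < j} (∂f_j/∂x_i - ∂f_i/∂x_j) dx_i ∧ dx_j.
  coefficient of dx ∧ dy: ∂f_2/∂x - ∂f_1/∂y = ∂(x*(y - 3))/∂x - ∂(y*(2*x + 3*y + 2))/∂y = -2*x - 5*y - 5
Assembling: d(omega) = (-2*x - 5*y - 5) dx ∧ dy.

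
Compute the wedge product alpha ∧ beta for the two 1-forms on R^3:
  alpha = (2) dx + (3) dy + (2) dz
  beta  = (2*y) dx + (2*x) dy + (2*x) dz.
alpha ∧ beta = (4*x - 6*y) dx ∧ dy + (4*x - 4*y) dx ∧ dz + (2*x) dy ∧ dz

Distribute the wedge, using dx_i ∧ dx_j = -dx_j ∧ dx_i and dx_i ∧ dx_i = 0. For each pair (i, j) with i < j, the coefficient of dx_i ∧ dx_j in alpha ∧ beta is (alpha_i * beta_j - alpha_j * beta_i). Collecting: alpha ∧ beta = (4*x - 6*y) dx ∧ dy + (4*x - 4*y) dx ∧ dz + (2*x) dy ∧ dz.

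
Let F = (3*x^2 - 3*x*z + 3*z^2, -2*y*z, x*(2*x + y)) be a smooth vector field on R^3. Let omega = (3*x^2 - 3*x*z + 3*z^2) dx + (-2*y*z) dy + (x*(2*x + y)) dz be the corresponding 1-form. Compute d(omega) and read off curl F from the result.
d(omega) = (x + 2*y) dy ∧ dz + (-7*x - y + 6*z) dz ∧ dx + (0) dx ∧ dy; curl F = (x + 2*y, -7*x - y + 6*z, 0)

d omega = sum_{i<j} (∂f_j/∂x_i - ∂f_i/∂x_j) dx_i ∧ dx_j. Under the identification (dy ∧ dz, dz ∧ dx, dx ∧ dy) ↔ (e_x, e_y, e_z), the coefficients are exactly the components of curl F. Compute:
  ∂R/∂y - ∂Q/∂z = (x) - (-2*y) = x + 2*y
  ∂P/∂z - ∂R/∂x = (-3*x + 6*z) - (4*x + y) = -7*x - y + 6*z
  ∂Q/∂x - ∂P/∂y = (0) - (0) = 0.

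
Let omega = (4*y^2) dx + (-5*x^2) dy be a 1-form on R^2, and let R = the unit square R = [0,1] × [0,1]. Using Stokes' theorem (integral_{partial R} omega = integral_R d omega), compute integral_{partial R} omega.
integral_(partial R) omega = -9

Stokes: integral_partial_R omega = integral_R d omega with d omega = (∂Q/∂x - ∂P/∂y) dx ∧ dy.
  ∂Q/∂x = -10*x
  ∂P/∂y = 8*y
  integrand = ∂Q/∂x - ∂P/∂y = -10*x - 8*y.
Integrating over R: integral_0^1 integral_0^1 (-10*x - 8*y) dx dy = -9.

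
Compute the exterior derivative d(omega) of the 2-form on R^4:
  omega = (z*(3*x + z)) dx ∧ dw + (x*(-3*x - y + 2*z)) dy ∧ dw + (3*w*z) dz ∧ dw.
d(omega) = (-3*x - 2*z) dx ∧ dz ∧ dw + (-6*x - y + 2*z) dx ∧ dy ∧ dw + (-2*x) dy ∧ dz ∧ dw

For a 2-form omega = sum_{i<j} g_{ij} dx_i ∧ dx_j, the exterior derivative is
  d(omega) = sum_{i<j} d(g_{ij}) ∧ dx_i ∧ dx_j = sum_{i<j, k} (∂g_{ij}/∂x_k) dx_k ∧ dx_i ∧ dx_j.
Expand each term, using dx_k ∧ dx_i ∧ dx_j = sgn(permutation) dx_{(a)} ∧ dx_{(b)} ∧ dx_{(c)} with (a < b < c) sorted:
  d(z*(3*x + z)) includes (∂/∂z)(z*(3*x + z)) dz = (3*x + 2*z) dz, which multiplied by dx ∧ dw gives (-3*x - 2*z) dx ∧ dz ∧ dw
  d(x*(-3*x - y + 2*z)) includes (∂/∂x)(x*(-3*x - y + 2*z)) dx = (-6*x - y + 2*z) dx, which multiplied by dy ∧ dw gives (-6*x - y + 2*z) dx ∧ dy ∧ dw
  d(x*(-3*x - y + 2*z)) includes (∂/∂z)(x*(-3*x - y + 2*z)) dz = (2*x) dz, which multiplied by dy ∧ dw gives (-2*x) dy ∧ dz ∧ dw
Collecting like 3-forms: d(omega) = (-3*x - 2*z) dx ∧ dz ∧ dw + (-6*x - y + 2*z) dx ∧ dy ∧ dw + (-2*x) dy ∧ dz ∧ dw.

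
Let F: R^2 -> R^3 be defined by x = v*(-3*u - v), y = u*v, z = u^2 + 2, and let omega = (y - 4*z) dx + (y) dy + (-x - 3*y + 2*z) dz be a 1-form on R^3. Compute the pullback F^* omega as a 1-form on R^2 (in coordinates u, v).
F^* omega = (4*u^3 + 12*u^2*v + 8*u + 24*v) du + (12*u^3 + 6*u^2*v - 2*u*v^2 + 24*u + 16*v) dv

Using F^*(f dg) = (f ∘ F) d(g ∘ F), substitute each coordinate x_i by F_i(u, v) in f_i, and replace dx_i by d F_i = (∂F_i/∂u) du + (∂F_i/∂v) dv.
  For the x component: f_1(F) = -4*u^2 + u*v - 8; d F_1 = (-3*v) du + (-3*u - 2*v) dv
  For the y component: f_2(F) = u*v; d F_2 = (v) du + (u) dv
  For the z component: f_3(F) = 2*u^2 + v^2 + 4; d F_3 = (2*u) du + (0) dv
Combining and collecting du, dv coefficients:
  coeff of du: 4*u^3 + 12*u^2*v + 8*u + 24*v
  coeff of dv: 12*u^3 + 6*u^2*v - 2*u*v^2 + 24*u + 16*v
F^* omega = (4*u^3 + 12*u^2*v + 8*u + 24*v) du + (12*u^3 + 6*u^2*v - 2*u*v^2 + 24*u + 16*v) dv.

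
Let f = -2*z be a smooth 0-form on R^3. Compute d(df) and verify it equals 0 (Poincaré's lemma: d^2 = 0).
d(df) = 0

Step 1: df = sum_i (∂f/∂x_i) dx_i = (0) dx + (0) dy + (-2) dz.
Step 2: Apply d again. Using the 1-form formula, the coefficient of dx ∧ dy in d(df) is ∂^2 f/∂x ∂y - ∂^2 f/∂y ∂x = (0) - (0) = 0 (equality of mixed partials for smooth f).
Similarly for dx ∧ dz and dy ∧ dz — all coefficients vanish. So d(df) = 0.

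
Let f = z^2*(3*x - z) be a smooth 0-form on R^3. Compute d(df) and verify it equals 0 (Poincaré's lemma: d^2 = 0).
d(df) = 0

Step 1: df = sum_i (∂f/∂x_i) dx_i = (3*z^2) dx + (0) dy + (3*z*(2*x - z)) dz.
Step 2: Apply d again. Using the 1-form formula, the coefficient of dx ∧ dy in d(df) is ∂^2 f/∂x ∂y - ∂^2 f/∂y ∂x = (0) - (0) = 0 (equality of mixed partials for smooth f).
Similarly for dx ∧ dz and dy ∧ dz — all coefficients vanish. So d(df) = 0.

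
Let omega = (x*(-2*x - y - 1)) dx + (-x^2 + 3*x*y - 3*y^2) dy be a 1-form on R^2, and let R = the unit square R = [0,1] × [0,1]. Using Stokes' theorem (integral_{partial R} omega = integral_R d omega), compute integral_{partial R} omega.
integral_(partial R) omega = 1

Stokes: integral_partial_R omega = integral_R d omega with d omega = (∂Q/∂x - ∂P/∂y) dx ∧ dy.
  ∂Q/∂x = -2*x + 3*y
  ∂P/∂y = -x
  integrand = ∂Q/∂x - ∂P/∂y = -x + 3*y.
Integrating over R: integral_0^1 integral_0^1 (-x + 3*y) dx dy = 1.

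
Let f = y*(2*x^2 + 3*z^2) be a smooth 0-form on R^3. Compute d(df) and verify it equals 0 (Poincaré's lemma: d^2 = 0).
d(df) = 0

Step 1: df = sum_i (∂f/∂x_i) dx_i = (4*x*y) dx + (2*x^2 + 3*z^2) dy + (6*y*z) dz.
Step 2: Apply d again. Using the 1-form formula, the coefficient of dx ∧ dy in d(df) is ∂^2 f/∂x ∂y - ∂^2 f/∂y ∂x = (4*x) - (4*x) = 0 (equality of mixed partials for smooth f).
Similarly for dx ∧ dz and dy ∧ dz — all coefficients vanish. So d(df) = 0.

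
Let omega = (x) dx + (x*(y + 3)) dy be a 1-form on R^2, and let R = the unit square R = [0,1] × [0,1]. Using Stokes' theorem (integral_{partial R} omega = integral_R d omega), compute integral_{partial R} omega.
integral_(partial R) omega = 7/2

Stokes: integral_partial_R omega = integral_R d omega with d omega = (∂Q/∂x - ∂P/∂y) dx ∧ dy.
  ∂Q/∂x = y + 3
  ∂P/∂y = 0
  integrand = ∂Q/∂x - ∂P/∂y = y + 3.
Integrating over R: integral_0^1 integral_0^1 (y + 3) dx dy = 7/2.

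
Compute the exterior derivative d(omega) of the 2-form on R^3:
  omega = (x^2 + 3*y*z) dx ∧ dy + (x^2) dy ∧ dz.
d(omega) = (2*x + 3*y) dx ∧ dy ∧ dz

For a 2-form omega = sum_{i<j} g_{ij} dx_i ∧ dx_j, the exterior derivative is
  d(omega) = sum_{i<j} d(g_{ij}) ∧ dx_i ∧ dx_j = sum_{i<j, k} (∂g_{ij}/∂x_k) dx_k ∧ dx_i ∧ dx_j.
Expand each term, using dx_k ∧ dx_i ∧ dx_j = sgn(permutation) dx_{(a)} ∧ dx_{(b)} ∧ dx_{(c)} with (a < b < c) sorted:
  d(x^2 + 3*y*z) includes (∂/∂z)(x^2 + 3*y*z) dz = (3*y) dz, which multiplied by dx ∧ dy gives (3*y) dx ∧ dy ∧ dz
  d(x^2) includes (∂/∂x)(x^2) dx = (2*x) dx, which multiplied by dy ∧ dz gives (2*x) dx ∧ dy ∧ dz
Collecting like 3-forms: d(omega) = (2*x + 3*y) dx ∧ dy ∧ dz.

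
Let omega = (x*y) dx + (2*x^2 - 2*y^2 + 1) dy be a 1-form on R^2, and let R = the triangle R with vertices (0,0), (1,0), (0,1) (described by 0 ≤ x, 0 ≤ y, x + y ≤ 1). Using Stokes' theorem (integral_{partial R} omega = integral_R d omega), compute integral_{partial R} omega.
integral_(partial R) omega = 1/2

Stokes: integral_partial_R omega = integral_R d omega with d omega = (∂Q/∂x - ∂P/∂y) dx ∧ dy.
  ∂Q/∂x = 4*x
  ∂P/∂y = x
  integrand = ∂Q/∂x - ∂P/∂y = 3*x.
Integrating over R: integral_0^1 integral_0^{1-x} (3*x) dy dx = 1/2.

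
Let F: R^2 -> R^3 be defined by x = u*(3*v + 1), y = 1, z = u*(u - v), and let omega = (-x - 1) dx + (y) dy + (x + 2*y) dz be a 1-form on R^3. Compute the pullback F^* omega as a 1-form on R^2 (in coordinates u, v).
F^* omega = (6*u^2*v + 2*u^2 - 12*u*v^2 - 7*u*v + 3*u - 5*v - 1) du + (u*(-12*u*v - 4*u - 5)) dv

Using F^*(f dg) = (f ∘ F) d(g ∘ F), substitute each coordinate x_i by F_i(u, v) in f_i, and replace dx_i by d F_i = (∂F_i/∂u) du + (∂F_i/∂v) dv.
  For the x component: f_1(F) = -3*u*v - u - 1; d F_1 = (3*v + 1) du + (3*u) dv
  For the y component: f_2(F) = 1; d F_2 = (0) du + (0) dv
  For the z component: f_3(F) = 3*u*v + u + 2; d F_3 = (2*u - v) du + (-u) dv
Combining and collecting du, dv coefficients:
  coeff of du: 6*u^2*v + 2*u^2 - 12*u*v^2 - 7*u*v + 3*u - 5*v - 1
  coeff of dv: u*(-12*u*v - 4*u - 5)
F^* omega = (6*u^2*v + 2*u^2 - 12*u*v^2 - 7*u*v + 3*u - 5*v - 1) du + (u*(-12*u*v - 4*u - 5)) dv.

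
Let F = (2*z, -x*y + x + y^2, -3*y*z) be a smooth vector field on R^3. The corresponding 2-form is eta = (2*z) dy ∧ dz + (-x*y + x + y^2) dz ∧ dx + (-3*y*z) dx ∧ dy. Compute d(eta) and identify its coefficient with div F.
d(eta) = (-x - y) dx ∧ dy ∧ dz; div F = -x - y

For a 2-form in R^3 of the form above, applying d gives a 3-form with coefficient ∂P/∂x + ∂Q/∂y + ∂R/∂z:
  ∂P/∂x = 0
  ∂Q/∂y = -x + 2*y
  ∂R/∂z = -3*y
Sum = -x - y, which is exactly div F.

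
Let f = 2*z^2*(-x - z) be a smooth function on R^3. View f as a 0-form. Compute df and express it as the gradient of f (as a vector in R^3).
df = (-2*z^2) dx + (0) dy + (2*z*(-2*x - 3*z)) dz; grad f = (-2*z^2, 0, 2*z*(-2*x - 3*z))

For a 0-form f, d f = (∂f/∂x) dx + (∂f/∂y) dy + (∂f/∂z) dz. The components of the vector representation are exactly the entries of grad f in Cartesian coordinates:
  ∂f/∂x = -2*z^2
  ∂f/∂y = 0
  ∂f/∂z = 2*z*(-2*x - 3*z).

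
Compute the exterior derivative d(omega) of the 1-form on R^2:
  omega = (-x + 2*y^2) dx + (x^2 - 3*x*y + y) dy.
d(omega) = (2*x - 7*y) dx ∧ dy

For a 1-form omega = sum_i f_i dx_i, the exterior derivative is
  d(omega) = sum_{i < j} (∂f_j/∂x_i - ∂f_i/∂x_j) dx_i ∧ dx_j.
  coefficient of dx ∧ dy: ∂f_2/∂x - ∂f_1/∂y = ∂(x^2 - 3*x*y + y)/∂x - ∂(-x + 2*y^2)/∂y = 2*x - 7*y
Assembling: d(omega) = (2*x - 7*y) dx ∧ dy.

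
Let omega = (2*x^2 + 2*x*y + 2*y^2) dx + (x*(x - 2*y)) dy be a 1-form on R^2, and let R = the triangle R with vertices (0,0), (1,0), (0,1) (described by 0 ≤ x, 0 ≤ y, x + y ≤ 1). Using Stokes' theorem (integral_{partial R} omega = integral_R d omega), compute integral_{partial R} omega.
integral_(partial R) omega = -1

Stokes: integral_partial_R omega = integral_R d omega with d omega = (∂Q/∂x - ∂P/∂y) dx ∧ dy.
  ∂Q/∂x = 2*x - 2*y
  ∂P/∂y = 2*x + 4*y
  integrand = ∂Q/∂x - ∂P/∂y = -6*y.
Integrating over R: integral_0^1 integral_0^{1-x} (-6*y) dy dx = -1.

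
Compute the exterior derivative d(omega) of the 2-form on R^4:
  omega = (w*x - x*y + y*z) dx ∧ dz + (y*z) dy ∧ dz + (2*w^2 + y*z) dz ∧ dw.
d(omega) = (x - z) dx ∧ dy ∧ dz + (x) dx ∧ dz ∧ dw + (z) dy ∧ dz ∧ dw

For a 2-form omega = sum_{i<j} g_{ij} dx_i ∧ dx_j, the exterior derivative is
  d(omega) = sum_{i<j} d(g_{ij}) ∧ dx_i ∧ dx_j = sum_{i<j, k} (∂g_{ij}/∂x_k) dx_k ∧ dx_i ∧ dx_j.
Expand each term, using dx_k ∧ dx_i ∧ dx_j = sgn(permutation) dx_{(a)} ∧ dx_{(b)} ∧ dx_{(c)} with (a < b < c) sorted:
  d(w*x - x*y + y*z) includes (∂/∂y)(w*x - x*y + y*z) dy = (-x + z) dy, which multiplied by dx ∧ dz gives (x - z) dx ∧ dy ∧ dz
  d(w*x - x*y + y*z) includes (∂/∂w)(w*x - x*y + y*z) dw = (x) dw, which multiplied by dx ∧ dz gives (x) dx ∧ dz ∧ dw
  d(2*w^2 + y*z) includes (∂/∂y)(2*w^2 + y*z) dy = (z) dy, which multiplied by dz ∧ dw gives (z) dy ∧ dz ∧ dw
Collecting like 3-forms: d(omega) = (x - z) dx ∧ dy ∧ dz + (x) dx ∧ dz ∧ dw + (z) dy ∧ dz ∧ dw.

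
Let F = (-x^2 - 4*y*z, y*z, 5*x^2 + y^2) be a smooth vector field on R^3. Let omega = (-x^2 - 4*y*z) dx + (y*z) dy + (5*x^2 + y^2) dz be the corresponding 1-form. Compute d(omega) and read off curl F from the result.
d(omega) = (y) dy ∧ dz + (-10*x - 4*y) dz ∧ dx + (4*z) dx ∧ dy; curl F = (y, -10*x - 4*y, 4*z)

d omega = sum_{i<j} (∂f_j/∂x_i - ∂f_i/∂x_j) dx_i ∧ dx_j. Under the identification (dy ∧ dz, dz ∧ dx, dx ∧ dy) ↔ (e_x, e_y, e_z), the coefficients are exactly the components of curl F. Compute:
  ∂R/∂y - ∂Q/∂z = (2*y) - (y) = y
  ∂P/∂z - ∂R/∂x = (-4*y) - (10*x) = -10*x - 4*y
  ∂Q/∂x - ∂P/∂y = (0) - (-4*z) = 4*z.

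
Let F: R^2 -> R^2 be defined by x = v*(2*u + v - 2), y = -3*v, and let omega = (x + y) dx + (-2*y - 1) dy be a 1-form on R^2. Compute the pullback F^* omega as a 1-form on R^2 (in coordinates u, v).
F^* omega = (2*v^2*(2*u + v - 5)) du + (4*u^2*v + 6*u*v^2 - 14*u*v + 2*v^3 - 12*v^2 - 8*v + 3) dv

Using F^*(f dg) = (f ∘ F) d(g ∘ F), substitute each coordinate x_i by F_i(u, v) in f_i, and replace dx_i by d F_i = (∂F_i/∂u) du + (∂F_i/∂v) dv.
  For the x component: f_1(F) = v*(2*u + v - 5); d F_1 = (2*v) du + (2*u + 2*v - 2) dv
  For the y component: f_2(F) = 6*v - 1; d F_2 = (0) du + (-3) dv
Combining and collecting du, dv coefficients:
  coeff of du: 2*v^2*(2*u + v - 5)
  coeff of dv: 4*u^2*v + 6*u*v^2 - 14*u*v + 2*v^3 - 12*v^2 - 8*v + 3
F^* omega = (2*v^2*(2*u + v - 5)) du + (4*u^2*v + 6*u*v^2 - 14*u*v + 2*v^3 - 12*v^2 - 8*v + 3) dv.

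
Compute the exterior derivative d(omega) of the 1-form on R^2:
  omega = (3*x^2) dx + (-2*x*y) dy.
d(omega) = (-2*y) dx ∧ dy

For a 1-form omega = sum_i f_i dx_i, the exterior derivative is
  d(omega) = sum_{i < j} (∂f_j/∂x_i - ∂f_i/∂x_j) dx_i ∧ dx_j.
  coefficient of dx ∧ dy: ∂f_2/∂x - ∂f_1/∂y = ∂(-2*x*y)/∂x - ∂(3*x^2)/∂y = -2*y
Assembling: d(omega) = (-2*y) dx ∧ dy.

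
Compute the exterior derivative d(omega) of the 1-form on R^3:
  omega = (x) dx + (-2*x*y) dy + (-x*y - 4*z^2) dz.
d(omega) = (-2*y) dx ∧ dy + (-y) dx ∧ dz + (-x) dy ∧ dz

For a 1-form omega = sum_i f_i dx_i, the exterior derivative is
  d(omega) = sum_{i < j} (∂f_j/∂x_i - ∂f_i/∂x_j) dx_i ∧ dx_j.
  coefficient of dx ∧ dy: ∂f_2/∂x - ∂f_1/∂y = ∂(-2*x*y)/∂x - ∂(x)/∂y = -2*y
  coefficient of dx ∧ dz: ∂f_3/∂x - ∂f_1/∂z = ∂(-x*y - 4*z^2)/∂x - ∂(x)/∂z = -y
  coefficient of dy ∧ dz: ∂f_3/∂y - ∂f_2/∂z = ∂(-x*y - 4*z^2)/∂y - ∂(-2*x*y)/∂z = -x
Assembling: d(omega) = (-2*y) dx ∧ dy + (-y) dx ∧ dz + (-x) dy ∧ dz.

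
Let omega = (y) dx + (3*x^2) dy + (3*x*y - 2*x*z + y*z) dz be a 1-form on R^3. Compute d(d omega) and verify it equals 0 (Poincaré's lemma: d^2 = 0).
d(d omega) = 0

Step 1: d omega = sum_{i<j} (∂f_j/∂x_i - ∂f_i/∂x_j) dx_i ∧ dx_j:
  coeff of dx ∧ dy: 6*x - 1
  coeff of dx ∧ dz: 3*y - 2*z
  coeff of dy ∧ dz: 3*x + z
Step 2: Apply d again to each 2-form coefficient. The only possible 3-form in R^3 is dx ∧ dy ∧ dz, with coefficient
  ∂(coeff of dy∧dz)/∂x - ∂(coeff of dx∧dz)/∂y + ∂(coeff of dx∧dy)/∂z
  = ∂/∂x (3*x + z) - ∂/∂y (3*y - 2*z) + ∂/∂z (6*x - 1).
Each of these terms simplifies to sums of mixed partials that cancel in pairs. The result is 0 (by equality of mixed partials for smooth functions — Schwarz / Clairaut).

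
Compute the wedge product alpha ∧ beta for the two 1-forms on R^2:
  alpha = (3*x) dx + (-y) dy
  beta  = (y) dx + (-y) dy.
alpha ∧ beta = (y*(-3*x + y)) dx ∧ dy

Distribute the wedge, using dx_i ∧ dx_j = -dx_j ∧ dx_i and dx_i ∧ dx_i = 0. For each pair (i, j) with i < j, the coefficient of dx_i ∧ dx_j in alpha ∧ beta is (alpha_i * beta_j - alpha_j * beta_i). Collecting: alpha ∧ beta = (y*(-3*x + y)) dx ∧ dy.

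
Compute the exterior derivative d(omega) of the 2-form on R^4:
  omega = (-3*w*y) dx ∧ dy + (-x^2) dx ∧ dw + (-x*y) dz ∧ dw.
d(omega) = (-3*y) dx ∧ dy ∧ dw + (-y) dx ∧ dz ∧ dw + (-x) dy ∧ dz ∧ dw

For a 2-form omega = sum_{i<j} g_{ij} dx_i ∧ dx_j, the exterior derivative is
  d(omega) = sum_{i<j} d(g_{ij}) ∧ dx_i ∧ dx_j = sum_{i<j, k} (∂g_{ij}/∂x_k) dx_k ∧ dx_i ∧ dx_j.
Expand each term, using dx_k ∧ dx_i ∧ dx_j = sgn(permutation) dx_{(a)} ∧ dx_{(b)} ∧ dx_{(c)} with (a < b < c) sorted:
  d(-3*w*y) includes (∂/∂w)(-3*w*y) dw = (-3*y) dw, which multiplied by dx ∧ dy gives (-3*y) dx ∧ dy ∧ dw
  d(-x*y) includes (∂/∂x)(-x*y) dx = (-y) dx, which multiplied by dz ∧ dw gives (-y) dx ∧ dz ∧ dw
  d(-x*y) includes (∂/∂y)(-x*y) dy = (-x) dy, which multiplied by dz ∧ dw gives (-x) dy ∧ dz ∧ dw
Collecting like 3-forms: d(omega) = (-3*y) dx ∧ dy ∧ dw + (-y) dx ∧ dz ∧ dw + (-x) dy ∧ dz ∧ dw.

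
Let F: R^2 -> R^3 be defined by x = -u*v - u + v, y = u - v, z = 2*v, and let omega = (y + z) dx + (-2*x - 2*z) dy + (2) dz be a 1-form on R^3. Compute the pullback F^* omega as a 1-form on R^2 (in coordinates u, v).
F^* omega = (u*v + u - v^2 - 7*v) du + (-u^2 - 3*u*v - u + 7*v + 4) dv

Using F^*(f dg) = (f ∘ F) d(g ∘ F), substitute each coordinate x_i by F_i(u, v) in f_i, and replace dx_i by d F_i = (∂F_i/∂u) du + (∂F_i/∂v) dv.
  For the x component: f_1(F) = u + v; d F_1 = (-v - 1) du + (1 - u) dv
  For the y component: f_2(F) = 2*u*v + 2*u - 6*v; d F_2 = (1) du + (-1) dv
  For the z component: f_3(F) = 2; d F_3 = (0) du + (2) dv
Combining and collecting du, dv coefficients:
  coeff of du: u*v + u - v^2 - 7*v
  coeff of dv: -u^2 - 3*u*v - u + 7*v + 4
F^* omega = (u*v + u - v^2 - 7*v) du + (-u^2 - 3*u*v - u + 7*v + 4) dv.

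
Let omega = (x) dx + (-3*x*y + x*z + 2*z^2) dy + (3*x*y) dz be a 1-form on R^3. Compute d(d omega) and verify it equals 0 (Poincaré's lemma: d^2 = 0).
d(d omega) = 0

Step 1: d omega = sum_{i<j} (∂f_j/∂x_i - ∂f_i/∂x_j) dx_i ∧ dx_j:
  coeff of dx ∧ dy: -3*y + z
  coeff of dx ∧ dz: 3*y
  coeff of dy ∧ dz: 2*x - 4*z
Step 2: Apply d again to each 2-form coefficient. The only possible 3-form in R^3 is dx ∧ dy ∧ dz, with coefficient
  ∂(coeff of dy∧dz)/∂x - ∂(coeff of dx∧dz)/∂y + ∂(coeff of dx∧dy)/∂z
  = ∂/∂x (2*x - 4*z) - ∂/∂y (3*y) + ∂/∂z (-3*y + z).
Each of these terms simplifies to sums of mixed partials that cancel in pairs. The result is 0 (by equality of mixed partials for smooth functions — Schwarz / Clairaut).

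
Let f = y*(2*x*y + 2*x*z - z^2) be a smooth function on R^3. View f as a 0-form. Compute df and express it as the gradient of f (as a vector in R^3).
df = (2*y*(y + z)) dx + (4*x*y + 2*x*z - z^2) dy + (2*y*(x - z)) dz; grad f = (2*y*(y + z), 4*x*y + 2*x*z - z^2, 2*y*(x - z))

For a 0-form f, d f = (∂f/∂x) dx + (∂f/∂y) dy + (∂f/∂z) dz. The components of the vector representation are exactly the entries of grad f in Cartesian coordinates:
  ∂f/∂x = 2*y*(y + z)
  ∂f/∂y = 4*x*y + 2*x*z - z^2
  ∂f/∂z = 2*y*(x - z).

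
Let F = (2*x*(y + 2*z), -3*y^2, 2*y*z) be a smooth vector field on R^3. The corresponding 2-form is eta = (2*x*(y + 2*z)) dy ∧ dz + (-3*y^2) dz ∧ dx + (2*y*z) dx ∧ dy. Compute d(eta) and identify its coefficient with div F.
d(eta) = (-2*y + 4*z) dx ∧ dy ∧ dz; div F = -2*y + 4*z

For a 2-form in R^3 of the form above, applying d gives a 3-form with coefficient ∂P/∂x + ∂Q/∂y + ∂R/∂z:
  ∂P/∂x = 2*y + 4*z
  ∂Q/∂y = -6*y
  ∂R/∂z = 2*y
Sum = -2*y + 4*z, which is exactly div F.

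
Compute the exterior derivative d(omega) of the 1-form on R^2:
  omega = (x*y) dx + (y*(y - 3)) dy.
d(omega) = (-x) dx ∧ dy

For a 1-form omega = sum_i f_i dx_i, the exterior derivative is
  d(omega) = sum_{i < j} (∂f_j/∂x_i - ∂f_i/∂x_j) dx_i ∧ dx_j.
  coefficient of dx ∧ dy: ∂f_2/∂x - ∂f_1/∂y = ∂(y*(y - 3))/∂x - ∂(x*y)/∂y = -x
Assembling: d(omega) = (-x) dx ∧ dy.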